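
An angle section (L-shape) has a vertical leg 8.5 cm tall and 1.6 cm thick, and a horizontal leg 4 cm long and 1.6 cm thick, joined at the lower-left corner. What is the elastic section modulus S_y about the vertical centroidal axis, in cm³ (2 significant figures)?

Split into non-overlapping primitives; take the origin at the lower-left of the bounding box.
Vertical leg: 1.6 × 8.5, A = 13.6 cm², x = 0.8 cm, Ī = 2.901 cm⁴.
Horizontal leg (remainder): 2.4 × 1.6, A = 3.84 cm², x = 2.8 cm, Ī = 1.843 cm⁴.
Centroid: x̄ = ΣA·x / ΣA = 1.24 cm.
Transfer each piece to the vertical centroidal axis using Ī + A·d² with d = x − 1.24:
  vertical leg: d = -0.4404 cm → contributes +5.539 cm⁴
  horizontal leg (remainder): d = 1.56 cm → contributes +11.18 cm⁴
Total I = 16.72 cm⁴.
Extreme fibre distance c = 2.76 cm; S = I/c = 6.06 cm³.

S_y ≈ 6.1 cm³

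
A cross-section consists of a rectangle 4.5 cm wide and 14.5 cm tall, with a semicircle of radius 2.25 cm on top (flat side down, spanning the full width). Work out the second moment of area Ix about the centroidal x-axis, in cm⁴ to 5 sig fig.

Break the section into simple shapes (no overlaps), measuring from the bottom-left corner of the bounding box.
Rectangular body: 4.5 × 14.5, A = 65.25 cm², y = 7.25 cm, Ī = 1143.234 cm⁴.
Semicircular cap: semicircle r = 2.25, A = 7.952156 cm², y = 15.45493 cm, Ī = 2.812951 cm⁴.
Centroid: ȳ = ΣA·y / ΣA = 8.141325 cm.
Transfer each piece to the centroidal x-axis using Ī + A·d² with d = y − 8.141325:
  rectangular body: d = -0.8913246 cm → contributes +1195.073 cm⁴
  semicircular cap: d = 7.313605 cm → contributes +428.1644 cm⁴
Total I = 1623.237 cm⁴.

Ix ≈ 1623.2 cm⁴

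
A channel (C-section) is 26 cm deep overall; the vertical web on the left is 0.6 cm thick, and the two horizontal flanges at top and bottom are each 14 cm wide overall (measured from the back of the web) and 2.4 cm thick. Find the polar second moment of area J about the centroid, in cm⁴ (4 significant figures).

J ≈ 1.144 × 10⁴ cm⁴

Treat the section as a set of non-overlapping primitives; coordinates are from the bounding-box lower-left.
Web: 0.6 × 26, A = 15.6 cm², y = 13 cm, Ī = 878.8 cm⁴.
Top flange (beyond web): 13.4 × 2.4, A = 32.16 cm², y = 24.8 cm, Ī = 15.4368 cm⁴.
Bottom flange (beyond web): 13.4 × 2.4, A = 32.16 cm², y = 1.2 cm, Ī = 15.4368 cm⁴.
By symmetry the centroid is at mid-height, ȳ = 13 cm.
Transfer each piece to the centroidal x-axis using Ī + A·d² with d = y − 13:
  web: d = 0 cm → contributes +878.8 cm⁴
  top flange (beyond web): d = 11.8 cm → contributes +4493.4 cm⁴
  bottom flange (beyond web): d = -11.8 cm → contributes +4493.4 cm⁴
Total I = 9865.59 cm⁴.
For the y-axis: x̄ = 5.93363 cm.
Repeating about the centroidal y-axis gives I_y = 1578.1 cm⁴.
Polar second moment: J = I_x + I_y = 11443.7 cm⁴.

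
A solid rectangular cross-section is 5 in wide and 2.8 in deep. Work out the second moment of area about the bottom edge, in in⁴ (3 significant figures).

I_base ≈ 36.6 in⁴

The section: 5 × 2.8, A = 14 in², y = 1.4 in, Ī = 9.1467 in⁴.
Transfer it to a horizontal axis along the bottom face using Ī + A·d² with d = y − 0:
  the section: d = 1.4 in → contributes +36.587 in⁴
Total I = 36.587 in⁴.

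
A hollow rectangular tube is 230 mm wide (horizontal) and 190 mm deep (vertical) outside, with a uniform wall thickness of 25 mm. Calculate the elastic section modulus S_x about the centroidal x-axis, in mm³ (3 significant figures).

Split into non-overlapping primitives; take the origin at the lower-left of the bounding box.
Outer rectangle: 230 × 190, A = 43 700 mm², y = 95 mm, Ī = 131 464 167 mm⁴.
Inner void (subtracted): 180 × 140, A = 25 200 mm², y = 95 mm, Ī = 41 160 000 mm⁴.
By symmetry the centroid is at mid-height, ȳ = 95 mm.
All pieces are centred on the centroidal x-axis, so I = ΣĪ (holes subtracted) = 90 304 167 mm⁴.
Extreme fibre distance c = 95 mm; S = I/c = 950 570 mm³.

S_x ≈ 9.51 × 10⁵ mm³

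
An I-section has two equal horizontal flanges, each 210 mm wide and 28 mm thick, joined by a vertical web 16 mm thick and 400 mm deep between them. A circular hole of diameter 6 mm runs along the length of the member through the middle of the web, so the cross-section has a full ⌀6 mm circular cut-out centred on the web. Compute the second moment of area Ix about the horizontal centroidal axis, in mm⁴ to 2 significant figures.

Ix ≈ 6.2 × 10⁸ mm⁴

Treat the section as a set of non-overlapping primitives; coordinates are from the bounding-box lower-left.
Bottom flange: 210 × 28, A = 5 880 mm², y = 14 mm, Ī = 384 160 mm⁴.
Web: 16 × 400, A = 6 400 mm², y = 228 mm, Ī = 85 333 333 mm⁴.
Top flange: 210 × 28, A = 5 880 mm², y = 442 mm, Ī = 384 160 mm⁴.
Hole (subtracted): ⌀6, A = 28.27 mm², y = 228 mm, Ī = 63.62 mm⁴.
By symmetry the centroid is at mid-height, ȳ = 228 mm.
Transfer each piece to the horizontal centroidal axis using Ī + A·d² with d = y − 228:
  bottom flange: d = -214 mm → contributes +269 664 640 mm⁴
  web: d = 0 mm → contributes +85 333 333 mm⁴
  top flange: d = 214 mm → contributes +269 664 640 mm⁴
  hole: d = 0 mm → contributes −63.62 mm⁴
Total I = 624 662 550 mm⁴.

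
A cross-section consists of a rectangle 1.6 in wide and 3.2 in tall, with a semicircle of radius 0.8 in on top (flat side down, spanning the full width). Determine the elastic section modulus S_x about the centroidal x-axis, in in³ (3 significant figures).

S_x ≈ 3.64 in³

Treat the section as a set of non-overlapping primitives; coordinates are from the bounding-box lower-left.
Rectangular body: 1.6 × 3.2, A = 5.12 in², y = 1.6 in, Ī = 4.3691 in⁴.
Semicircular cap: semicircle r = 0.8, A = 1.0053 in², y = 3.5395 in, Ī = 0.044956 in⁴.
Centroid: ȳ = ΣA·y / ΣA = 1.9183 in.
Transfer each piece to the centroidal x-axis using Ī + A·d² with d = y − 1.9183:
  rectangular body: d = -0.31832 in → contributes +4.8879 in⁴
  semicircular cap: d = 1.6212 in → contributes +2.6872 in⁴
Total I = 7.5751 in⁴.
Extreme fibre distance c = 2.0817 in; S = I/c = 3.6389 in³.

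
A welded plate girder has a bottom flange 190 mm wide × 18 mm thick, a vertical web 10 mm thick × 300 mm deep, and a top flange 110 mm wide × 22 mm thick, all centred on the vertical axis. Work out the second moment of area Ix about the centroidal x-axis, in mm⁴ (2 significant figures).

Decompose the section into non-overlapping parts with the origin at the bottom-left of its bounding rectangle.
Bottom plate: 190 × 18, A = 3 420 mm², y = 9 mm, Ī = 92 340 mm⁴.
Web plate: 10 × 300, A = 3 000 mm², y = 168 mm, Ī = 22 500 000 mm⁴.
Top plate: 110 × 22, A = 2 420 mm², y = 329 mm, Ī = 97 607 mm⁴.
Centroid: ȳ = ΣA·y / ΣA = 150.6 mm.
Transfer each piece to the centroidal x-axis using Ī + A·d² with d = y − 150.6:
  bottom plate: d = -141.6 mm → contributes +68 627 570 mm⁴
  web plate: d = 17.44 mm → contributes +23 412 347 mm⁴
  top plate: d = 178.4 mm → contributes +77 151 486 mm⁴
Total I = 169 191 404 mm⁴.

Ix ≈ 1.7 × 10⁸ mm⁴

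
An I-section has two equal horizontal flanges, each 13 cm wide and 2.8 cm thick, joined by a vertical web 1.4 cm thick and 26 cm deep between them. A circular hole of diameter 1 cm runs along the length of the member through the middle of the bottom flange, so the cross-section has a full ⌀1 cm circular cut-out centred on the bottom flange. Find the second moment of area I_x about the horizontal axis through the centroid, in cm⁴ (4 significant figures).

I_x ≈ 1.703 × 10⁴ cm⁴

Split into non-overlapping primitives; take the origin at the lower-left of the bounding box.
Bottom flange: 13 × 2.8, A = 36.4 cm², y = 1.4 cm, Ī = 23.7813 cm⁴.
Web: 1.4 × 26, A = 36.4 cm², y = 15.8 cm, Ī = 2050.53 cm⁴.
Top flange: 13 × 2.8, A = 36.4 cm², y = 30.2 cm, Ī = 23.7813 cm⁴.
Hole (subtracted): ⌀1, A = 0.785398 cm², y = 1.4 cm, Ī = 0.0490874 cm⁴.
Centroid: ȳ = ΣA·y / ΣA = 15.9043 cm.
Transfer each piece to the horizontal axis through the centroid using Ī + A·d² with d = y − 15.9043:
  bottom flange: d = -14.5043 cm → contributes +7681.44 cm⁴
  web: d = -0.104319 cm → contributes +2050.93 cm⁴
  top flange: d = 14.2957 cm → contributes +7462.72 cm⁴
  hole: d = -14.5043 cm → contributes −165.277 cm⁴
Total I = 17029.8 cm⁴.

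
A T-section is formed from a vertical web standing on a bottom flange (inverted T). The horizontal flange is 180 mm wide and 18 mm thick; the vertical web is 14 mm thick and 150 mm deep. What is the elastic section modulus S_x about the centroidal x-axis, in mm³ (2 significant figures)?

Split into non-overlapping primitives; take the origin at the lower-left of the bounding box.
Flange: 180 × 18, A = 3 240 mm², y = 9 mm, Ī = 87 480 mm⁴.
Web: 14 × 150, A = 2 100 mm², y = 93 mm, Ī = 3 937 500 mm⁴.
Centroid: ȳ = ΣA·y / ΣA = 42.03 mm.
Transfer each piece to the centroidal x-axis using Ī + A·d² with d = y − 42.03:
  flange: d = -33.03 mm → contributes +3 623 052 mm⁴
  web: d = 50.97 mm → contributes +9 392 382 mm⁴
Total I = 13 015 434 mm⁴.
Extreme fibre distance c = 126 mm; S = I/c = 103 325 mm³.

S_x ≈ 1.0 × 10⁵ mm³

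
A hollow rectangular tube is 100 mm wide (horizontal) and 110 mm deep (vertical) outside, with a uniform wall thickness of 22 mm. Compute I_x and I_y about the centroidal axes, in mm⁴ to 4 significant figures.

Decompose the section into non-overlapping parts with the origin at the bottom-left of its bounding rectangle.
Outer rectangle: 100 × 110, A = 11 000 mm², y = 55 mm, Ī = 11 091 667 mm⁴.
Inner void (subtracted): 56 × 66, A = 3 696 mm², y = 55 mm, Ī = 1 341 648 mm⁴.
By symmetry the centroid is at mid-height, ȳ = 55 mm.
All pieces are centred on the centroidal x-axis, so I = ΣĪ (holes subtracted) = 9 750 019 mm⁴.
Repeating about the centroidal y-axis gives I_y = 8 200 779 mm⁴.

I_x ≈ 9.750 × 10⁶ mm⁴, I_y ≈ 8.201 × 10⁶ mm⁴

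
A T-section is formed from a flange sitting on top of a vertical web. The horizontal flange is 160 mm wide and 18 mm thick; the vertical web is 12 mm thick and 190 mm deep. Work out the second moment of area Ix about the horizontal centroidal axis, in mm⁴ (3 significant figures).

Ix ≈ 2.07 × 10⁷ mm⁴

Split into non-overlapping primitives; take the origin at the lower-left of the bounding box.
Flange: 160 × 18, A = 2 880 mm², y = 199 mm, Ī = 77 760 mm⁴.
Web: 12 × 190, A = 2 280 mm², y = 95 mm, Ī = 6 859 000 mm⁴.
Centroid: ȳ = ΣA·y / ΣA = 153.05 mm.
Transfer each piece to the horizontal centroidal axis using Ī + A·d² with d = y − 153.05:
  flange: d = 45.953 mm → contributes +6 159 523 mm⁴
  web: d = -58.047 mm → contributes +14 541 226 mm⁴
Total I = 20 700 749 mm⁴.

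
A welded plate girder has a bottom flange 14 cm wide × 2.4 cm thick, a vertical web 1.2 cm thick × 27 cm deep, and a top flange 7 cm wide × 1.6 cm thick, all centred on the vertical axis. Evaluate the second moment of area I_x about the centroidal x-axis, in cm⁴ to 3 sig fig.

I_x ≈ 1.01 × 10⁴ cm⁴

Break the section into simple shapes (no overlaps), measuring from the bottom-left corner of the bounding box.
Bottom plate: 14 × 2.4, A = 33.6 cm², y = 1.2 cm, Ī = 16.128 cm⁴.
Web plate: 1.2 × 27, A = 32.4 cm², y = 15.9 cm, Ī = 1968.3 cm⁴.
Top plate: 7 × 1.6, A = 11.2 cm², y = 30.2 cm, Ī = 2.3893 cm⁴.
Centroid: ȳ = ΣA·y / ΣA = 11.577 cm.
Transfer each piece to the centroidal x-axis using Ī + A·d² with d = y − 11.577:
  bottom plate: d = -10.377 cm → contributes +3 634 cm⁴
  web plate: d = 4.3233 cm → contributes +2573.9 cm⁴
  top plate: d = 18.623 cm → contributes +3886.9 cm⁴
Total I = 10 095 cm⁴.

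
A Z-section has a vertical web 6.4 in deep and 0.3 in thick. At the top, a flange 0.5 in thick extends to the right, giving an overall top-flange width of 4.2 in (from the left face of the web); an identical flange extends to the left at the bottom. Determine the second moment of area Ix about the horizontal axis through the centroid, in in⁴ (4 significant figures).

Ix ≈ 40.57 in⁴

Split into non-overlapping primitives; take the origin at the lower-left of the bounding box.
Web: 0.3 × 6.4, A = 1.92 in², y = 3.2 in, Ī = 6.5536 in⁴.
Top flange (beyond web): 3.9 × 0.5, A = 1.95 in², y = 6.15 in, Ī = 0.040625 in⁴.
Bottom flange (beyond web): 3.9 × 0.5, A = 1.95 in², y = 0.25 in, Ī = 0.040625 in⁴.
Centroid: ȳ = ΣA·y / ΣA = 3.2 in.
Transfer each piece to the horizontal axis through the centroid using Ī + A·d² with d = y − 3.2:
  web: d = 0 in → contributes +6.5536 in⁴
  top flange (beyond web): d = 2.95 in → contributes +17.0105 in⁴
  bottom flange (beyond web): d = -2.95 in → contributes +17.0105 in⁴
Total I = 40.5746 in⁴.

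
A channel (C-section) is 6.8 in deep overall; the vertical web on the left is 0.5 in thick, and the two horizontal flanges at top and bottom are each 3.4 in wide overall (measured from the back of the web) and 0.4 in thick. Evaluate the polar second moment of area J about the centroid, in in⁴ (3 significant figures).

J ≈ 42.6 in⁴

Break the section into simple shapes (no overlaps), measuring from the bottom-left corner of the bounding box.
Web: 0.5 × 6.8, A = 3.4 in², y = 3.4 in, Ī = 13.101 in⁴.
Top flange (beyond web): 2.9 × 0.4, A = 1.16 in², y = 6.6 in, Ī = 0.015467 in⁴.
Bottom flange (beyond web): 2.9 × 0.4, A = 1.16 in², y = 0.2 in, Ī = 0.015467 in⁴.
By symmetry the centroid is at mid-height, ȳ = 3.4 in.
Transfer each piece to the centroidal x-axis using Ī + A·d² with d = y − 3.4:
  web: d = 0 in → contributes +13.101 in⁴
  top flange (beyond web): d = 3.2 in → contributes +11.894 in⁴
  bottom flange (beyond web): d = -3.2 in → contributes +11.894 in⁴
Total I = 36.889 in⁴.
For the y-axis: x̄ = 0.93951 in.
Repeating about the centroidal y-axis gives I_y = 5.6821 in⁴.
Polar second moment: J = I_x + I_y = 42.571 in⁴.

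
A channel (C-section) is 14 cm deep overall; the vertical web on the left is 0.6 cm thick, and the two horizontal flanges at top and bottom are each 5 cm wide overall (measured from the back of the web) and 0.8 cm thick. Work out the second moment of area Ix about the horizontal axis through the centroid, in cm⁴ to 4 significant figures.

Decompose the section into non-overlapping parts with the origin at the bottom-left of its bounding rectangle.
Web: 0.6 × 14, A = 8.4 cm², y = 7 cm, Ī = 137.2 cm⁴.
Top flange (beyond web): 4.4 × 0.8, A = 3.52 cm², y = 13.6 cm, Ī = 0.187733 cm⁴.
Bottom flange (beyond web): 4.4 × 0.8, A = 3.52 cm², y = 0.4 cm, Ī = 0.187733 cm⁴.
By symmetry the centroid is at mid-height, ȳ = 7 cm.
Transfer each piece to the horizontal axis through the centroid using Ī + A·d² with d = y − 7:
  web: d = 0 cm → contributes +137.2 cm⁴
  top flange (beyond web): d = 6.6 cm → contributes +153.519 cm⁴
  bottom flange (beyond web): d = -6.6 cm → contributes +153.519 cm⁴
Total I = 444.238 cm⁴.

Ix ≈ 444.2 cm⁴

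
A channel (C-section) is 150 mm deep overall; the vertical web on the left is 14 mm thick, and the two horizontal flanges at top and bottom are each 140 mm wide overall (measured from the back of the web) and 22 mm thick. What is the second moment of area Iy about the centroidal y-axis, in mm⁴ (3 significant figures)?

Iy ≈ 1.48 × 10⁷ mm⁴

Split into non-overlapping primitives; take the origin at the lower-left of the bounding box.
Web: 14 × 150, A = 2 100 mm², x = 7 mm, Ī = 34 300 mm⁴.
Top flange (beyond web): 126 × 22, A = 2 772 mm², x = 77 mm, Ī = 3 667 356 mm⁴.
Bottom flange (beyond web): 126 × 22, A = 2 772 mm², x = 77 mm, Ī = 3 667 356 mm⁴.
Centroid: x̄ = ΣA·x / ΣA = 57.769 mm.
Transfer each piece to the centroidal y-axis using Ī + A·d² with d = x − 57.769:
  web: d = -50.769 mm → contributes +5 447 081 mm⁴
  top flange (beyond web): d = 19.231 mm → contributes +4 692 504 mm⁴
  bottom flange (beyond web): d = 19.231 mm → contributes +4 692 504 mm⁴
Total I = 14 832 089 mm⁴.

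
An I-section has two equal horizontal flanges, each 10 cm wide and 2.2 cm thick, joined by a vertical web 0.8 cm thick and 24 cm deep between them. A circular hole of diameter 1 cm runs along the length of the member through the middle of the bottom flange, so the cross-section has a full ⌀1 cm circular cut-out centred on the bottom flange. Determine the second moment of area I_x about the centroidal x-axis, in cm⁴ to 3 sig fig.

Treat the section as a set of non-overlapping primitives; coordinates are from the bounding-box lower-left.
Bottom flange: 10 × 2.2, A = 22 cm², y = 1.1 cm, Ī = 8.8733 cm⁴.
Web: 0.8 × 24, A = 19.2 cm², y = 14.2 cm, Ī = 921.6 cm⁴.
Top flange: 10 × 2.2, A = 22 cm², y = 27.3 cm, Ī = 8.8733 cm⁴.
Hole (subtracted): ⌀1, A = 0.7854 cm², y = 1.1 cm, Ī = 0.049087 cm⁴.
Centroid: ȳ = ΣA·y / ΣA = 14.365 cm.
Transfer each piece to the centroidal x-axis using Ī + A·d² with d = y − 14.365:
  bottom flange: d = -13.265 cm → contributes +3879.9 cm⁴
  web: d = -0.16484 cm → contributes +922.12 cm⁴
  top flange: d = 12.935 cm → contributes +3689.9 cm⁴
  hole: d = -13.265 cm → contributes −138.24 cm⁴
Total I = 8353.7 cm⁴.

I_x ≈ 8350 cm⁴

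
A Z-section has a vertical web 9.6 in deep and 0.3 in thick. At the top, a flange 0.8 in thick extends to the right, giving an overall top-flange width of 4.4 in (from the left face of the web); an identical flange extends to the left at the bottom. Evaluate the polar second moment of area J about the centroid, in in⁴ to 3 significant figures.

J ≈ 190 in⁴

Break the section into simple shapes (no overlaps), measuring from the bottom-left corner of the bounding box.
Web: 0.3 × 9.6, A = 2.88 in², y = 4.8 in, Ī = 22.118 in⁴.
Top flange (beyond web): 4.1 × 0.8, A = 3.28 in², y = 9.2 in, Ī = 0.17493 in⁴.
Bottom flange (beyond web): 4.1 × 0.8, A = 3.28 in², y = 0.4 in, Ī = 0.17493 in⁴.
Centroid: ȳ = ΣA·y / ΣA = 4.8 in.
Transfer each piece to the centroidal x-axis using Ī + A·d² with d = y − 4.8:
  web: d = 0 in → contributes +22.118 in⁴
  top flange (beyond web): d = 4.4 in → contributes +63.676 in⁴
  bottom flange (beyond web): d = -4.4 in → contributes +63.676 in⁴
Total I = 149.47 in⁴.
For the y-axis: x̄ = 4.25 in.
Repeating about the centroidal y-axis gives I_y = 40.961 in⁴.
Polar second moment: J = I_x + I_y = 190.43 in⁴.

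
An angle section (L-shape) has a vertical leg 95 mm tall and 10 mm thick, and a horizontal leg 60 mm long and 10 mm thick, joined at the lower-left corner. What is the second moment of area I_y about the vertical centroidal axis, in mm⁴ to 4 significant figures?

Break the section into simple shapes (no overlaps), measuring from the bottom-left corner of the bounding box.
Vertical leg: 10 × 95, A = 950 mm², x = 5 mm, Ī = 7916.67 mm⁴.
Horizontal leg (remainder): 50 × 10, A = 500 mm², x = 35 mm, Ī = 104 167 mm⁴.
Centroid: x̄ = ΣA·x / ΣA = 15.3448 mm.
Transfer each piece to the vertical centroidal axis using Ī + A·d² with d = x − 15.3448:
  vertical leg: d = -10.3448 mm → contributes +109 581 mm⁴
  horizontal leg (remainder): d = 19.6552 mm → contributes +297 330 mm⁴
Total I = 406 911 mm⁴.

I_y ≈ 4.069 × 10⁵ mm⁴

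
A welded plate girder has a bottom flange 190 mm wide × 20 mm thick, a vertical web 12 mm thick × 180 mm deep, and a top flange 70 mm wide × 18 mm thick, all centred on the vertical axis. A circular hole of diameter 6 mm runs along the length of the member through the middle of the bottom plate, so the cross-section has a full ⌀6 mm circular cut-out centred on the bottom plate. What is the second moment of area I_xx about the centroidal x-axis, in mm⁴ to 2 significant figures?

Break the section into simple shapes (no overlaps), measuring from the bottom-left corner of the bounding box.
Bottom plate: 190 × 20, A = 3 800 mm², y = 10 mm, Ī = 126 667 mm⁴.
Web plate: 12 × 180, A = 2 160 mm², y = 110 mm, Ī = 5 832 000 mm⁴.
Top plate: 70 × 18, A = 1 260 mm², y = 209 mm, Ī = 34 020 mm⁴.
Hole (subtracted): ⌀6, A = 28.27 mm², y = 10 mm, Ī = 63.62 mm⁴.
Centroid: ȳ = ΣA·y / ΣA = 74.9 mm.
Transfer each piece to the centroidal x-axis using Ī + A·d² with d = y − 74.9:
  bottom plate: d = -64.9 mm → contributes +16 132 099 mm⁴
  web plate: d = 35.1 mm → contributes +8 493 205 mm⁴
  top plate: d = 134.1 mm → contributes +22 692 501 mm⁴
  hole: d = -64.9 mm → contributes −119 154 mm⁴
Total I = 47 198 651 mm⁴.

I_xx ≈ 4.7 × 10⁷ mm⁴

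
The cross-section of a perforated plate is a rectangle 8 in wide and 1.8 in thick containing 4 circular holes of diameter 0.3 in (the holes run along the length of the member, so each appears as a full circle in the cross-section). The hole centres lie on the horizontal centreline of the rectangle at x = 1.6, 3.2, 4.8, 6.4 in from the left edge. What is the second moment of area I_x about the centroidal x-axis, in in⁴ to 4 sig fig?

Break the section into simple shapes (no overlaps), measuring from the bottom-left corner of the bounding box.
Plate: 8 × 1.8, A = 14.4 in², y = 0.9 in, Ī = 3.888 in⁴.
Hole 1 (subtracted): ⌀0.3, A = 0.0706858 in², y = 0.9 in, Ī = 0.000397608 in⁴.
Hole 2 (subtracted): ⌀0.3, A = 0.0706858 in², y = 0.9 in, Ī = 0.000397608 in⁴.
Hole 3 (subtracted): ⌀0.3, A = 0.0706858 in², y = 0.9 in, Ī = 0.000397608 in⁴.
Hole 4 (subtracted): ⌀0.3, A = 0.0706858 in², y = 0.9 in, Ī = 0.000397608 in⁴.
By symmetry the centroid is at mid-height, ȳ = 0.9 in.
All pieces are centred on the centroidal x-axis, so I = ΣĪ (holes subtracted) = 3.88641 in⁴.

I_x ≈ 3.886 in⁴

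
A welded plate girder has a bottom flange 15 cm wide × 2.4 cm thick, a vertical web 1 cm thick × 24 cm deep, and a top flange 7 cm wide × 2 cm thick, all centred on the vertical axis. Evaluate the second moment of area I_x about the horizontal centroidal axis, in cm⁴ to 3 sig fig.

Split into non-overlapping primitives; take the origin at the lower-left of the bounding box.
Bottom plate: 15 × 2.4, A = 36 cm², y = 1.2 cm, Ī = 17.28 cm⁴.
Web plate: 1 × 24, A = 24 cm², y = 14.4 cm, Ī = 1 152 cm⁴.
Top plate: 7 × 2, A = 14 cm², y = 27.4 cm, Ī = 4.6667 cm⁴.
Centroid: ȳ = ΣA·y / ΣA = 10.438 cm.
Transfer each piece to the horizontal centroidal axis using Ī + A·d² with d = y − 10.438:
  bottom plate: d = -9.2378 cm → contributes +3089.4 cm⁴
  web plate: d = 3.9622 cm → contributes +1528.8 cm⁴
  top plate: d = 16.962 cm → contributes +4032.7 cm⁴
Total I = 8650.9 cm⁴.

I_x ≈ 8650 cm⁴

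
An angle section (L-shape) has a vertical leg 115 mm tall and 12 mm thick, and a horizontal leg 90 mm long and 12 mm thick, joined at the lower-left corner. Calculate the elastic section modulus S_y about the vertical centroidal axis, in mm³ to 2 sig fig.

S_y ≈ 2.5 × 10⁴ mm³

Break the section into simple shapes (no overlaps), measuring from the bottom-left corner of the bounding box.
Vertical leg: 12 × 115, A = 1 380 mm², x = 6 mm, Ī = 16 560 mm⁴.
Horizontal leg (remainder): 78 × 12, A = 936 mm², x = 51 mm, Ī = 474 552 mm⁴.
Centroid: x̄ = ΣA·x / ΣA = 24.19 mm.
Transfer each piece to the vertical centroidal axis using Ī + A·d² with d = x − 24.19:
  vertical leg: d = -18.19 mm → contributes +472 995 mm⁴
  horizontal leg (remainder): d = 26.81 mm → contributes +1 147 501 mm⁴
Total I = 1 620 495 mm⁴.
Extreme fibre distance c = 65.81 mm; S = I/c = 24 623 mm³.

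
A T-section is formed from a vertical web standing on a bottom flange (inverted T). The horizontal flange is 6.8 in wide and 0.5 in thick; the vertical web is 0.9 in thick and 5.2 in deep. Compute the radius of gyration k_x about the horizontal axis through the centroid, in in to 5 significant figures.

Decompose the section into non-overlapping parts with the origin at the bottom-left of its bounding rectangle.
Flange: 6.8 × 0.5, A = 3.4 in², y = 0.25 in, Ī = 0.07083333 in⁴.
Web: 0.9 × 5.2, A = 4.68 in², y = 3.1 in, Ī = 10.5456 in⁴.
Centroid: ȳ = ΣA·y / ΣA = 1.900743 in.
Transfer each piece to the horizontal axis through the centroid using Ī + A·d² with d = y − 1.900743:
  flange: d = -1.650743 in → contributes +9.335667 in⁴
  web: d = 1.199257 in → contributes +17.27646 in⁴
Total I = 26.61213 in⁴.
Radius of gyration: k = √(I/A) = √(26.61213 / 8.08) = 1.814822 in.

k_x ≈ 1.8148 in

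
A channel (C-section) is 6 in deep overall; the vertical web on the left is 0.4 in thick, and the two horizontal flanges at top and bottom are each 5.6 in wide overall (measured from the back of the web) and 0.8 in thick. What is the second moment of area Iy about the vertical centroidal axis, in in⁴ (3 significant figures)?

Iy ≈ 33.4 in⁴

Decompose the section into non-overlapping parts with the origin at the bottom-left of its bounding rectangle.
Web: 0.4 × 6, A = 2.4 in², x = 0.2 in, Ī = 0.032 in⁴.
Top flange (beyond web): 5.2 × 0.8, A = 4.16 in², x = 3 in, Ī = 9.3739 in⁴.
Bottom flange (beyond web): 5.2 × 0.8, A = 4.16 in², x = 3 in, Ī = 9.3739 in⁴.
Centroid: x̄ = ΣA·x / ΣA = 2.3731 in.
Transfer each piece to the vertical centroidal axis using Ī + A·d² with d = x − 2.3731:
  web: d = -2.1731 in → contributes +11.366 in⁴
  top flange (beyond web): d = 0.62687 in → contributes +11.009 in⁴
  bottom flange (beyond web): d = 0.62687 in → contributes +11.009 in⁴
Total I = 33.383 in⁴.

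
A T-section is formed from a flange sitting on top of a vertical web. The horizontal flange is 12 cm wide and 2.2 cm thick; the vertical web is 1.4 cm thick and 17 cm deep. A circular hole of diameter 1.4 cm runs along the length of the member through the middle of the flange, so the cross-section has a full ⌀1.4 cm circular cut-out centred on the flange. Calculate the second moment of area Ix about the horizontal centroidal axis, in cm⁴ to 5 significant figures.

Break the section into simple shapes (no overlaps), measuring from the bottom-left corner of the bounding box.
Flange: 12 × 2.2, A = 26.4 cm², y = 18.1 cm, Ī = 10.648 cm⁴.
Web: 1.4 × 17, A = 23.8 cm², y = 8.5 cm, Ī = 573.1833 cm⁴.
Hole (subtracted): ⌀1.4, A = 1.53938 cm², y = 18.1 cm, Ī = 0.1885741 cm⁴.
Centroid: ȳ = ΣA·y / ΣA = 13.40462 cm.
Transfer each piece to the horizontal centroidal axis using Ī + A·d² with d = y − 13.40462:
  flange: d = 4.695378 cm → contributes +592.6776 cm⁴
  web: d = -4.904622 cm → contributes +1145.7 cm⁴
  hole: d = 4.695378 cm → contributes −34.12664 cm⁴
Total I = 1704.251 cm⁴.

Ix ≈ 1704.3 cm⁴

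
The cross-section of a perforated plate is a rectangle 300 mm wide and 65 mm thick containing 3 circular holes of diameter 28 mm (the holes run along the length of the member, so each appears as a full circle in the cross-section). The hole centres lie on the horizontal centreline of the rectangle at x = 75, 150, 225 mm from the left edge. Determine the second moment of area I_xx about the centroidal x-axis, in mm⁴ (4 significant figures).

I_xx ≈ 6.775 × 10⁶ mm⁴

Break the section into simple shapes (no overlaps), measuring from the bottom-left corner of the bounding box.
Plate: 300 × 65, A = 19 500 mm², y = 32.5 mm, Ī = 6 865 625 mm⁴.
Hole 1 (subtracted): ⌀28, A = 615.752 mm², y = 32.5 mm, Ī = 30171.9 mm⁴.
Hole 2 (subtracted): ⌀28, A = 615.752 mm², y = 32.5 mm, Ī = 30171.9 mm⁴.
Hole 3 (subtracted): ⌀28, A = 615.752 mm², y = 32.5 mm, Ī = 30171.9 mm⁴.
By symmetry the centroid is at mid-height, ȳ = 32.5 mm.
All pieces are centred on the centroidal x-axis, so I = ΣĪ (holes subtracted) = 6 775 109 mm⁴.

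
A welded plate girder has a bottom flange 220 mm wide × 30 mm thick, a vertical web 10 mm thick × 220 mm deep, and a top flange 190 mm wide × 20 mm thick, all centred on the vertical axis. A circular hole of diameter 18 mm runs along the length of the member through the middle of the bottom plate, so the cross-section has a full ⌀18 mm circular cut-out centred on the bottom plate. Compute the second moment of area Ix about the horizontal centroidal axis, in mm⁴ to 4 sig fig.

Decompose the section into non-overlapping parts with the origin at the bottom-left of its bounding rectangle.
Bottom plate: 220 × 30, A = 6 600 mm², y = 15 mm, Ī = 495 000 mm⁴.
Web plate: 10 × 220, A = 2 200 mm², y = 140 mm, Ī = 8 873 333 mm⁴.
Top plate: 190 × 20, A = 3 800 mm², y = 260 mm, Ī = 126 667 mm⁴.
Hole (subtracted): ⌀18, A = 254.469 mm², y = 15 mm, Ī = 5 153 mm⁴.
Centroid: ȳ = ΣA·y / ΣA = 112.687 mm.
Transfer each piece to the horizontal centroidal axis using Ī + A·d² with d = y − 112.687:
  bottom plate: d = -97.6872 mm → contributes +63 477 371 mm⁴
  web plate: d = 27.3128 mm → contributes +10 514 513 mm⁴
  top plate: d = 147.313 mm → contributes +82 590 731 mm⁴
  hole: d = -97.6872 mm → contributes −2 433 496 mm⁴
Total I = 154 149 119 mm⁴.

Ix ≈ 1.541 × 10⁸ mm⁴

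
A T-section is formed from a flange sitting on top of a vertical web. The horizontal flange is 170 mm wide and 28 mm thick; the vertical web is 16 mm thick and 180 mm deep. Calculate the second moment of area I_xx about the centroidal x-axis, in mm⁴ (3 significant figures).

I_xx ≈ 2.75 × 10⁷ mm⁴

Treat the section as a set of non-overlapping primitives; coordinates are from the bounding-box lower-left.
Flange: 170 × 28, A = 4 760 mm², y = 194 mm, Ī = 310 987 mm⁴.
Web: 16 × 180, A = 2 880 mm², y = 90 mm, Ī = 7 776 000 mm⁴.
Centroid: ȳ = ΣA·y / ΣA = 154.8 mm.
Transfer each piece to the centroidal x-axis using Ī + A·d² with d = y − 154.8:
  flange: d = 39.204 mm → contributes +7 626 956 mm⁴
  web: d = -64.796 mm → contributes +19 867 672 mm⁴
Total I = 27 494 628 mm⁴.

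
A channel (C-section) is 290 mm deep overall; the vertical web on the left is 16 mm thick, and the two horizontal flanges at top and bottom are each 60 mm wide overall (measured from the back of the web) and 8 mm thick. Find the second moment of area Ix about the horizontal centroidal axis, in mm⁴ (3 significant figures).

Ix ≈ 4.65 × 10⁷ mm⁴

Break the section into simple shapes (no overlaps), measuring from the bottom-left corner of the bounding box.
Web: 16 × 290, A = 4 640 mm², y = 145 mm, Ī = 32 518 667 mm⁴.
Top flange (beyond web): 44 × 8, A = 352 mm², y = 286 mm, Ī = 1877.3 mm⁴.
Bottom flange (beyond web): 44 × 8, A = 352 mm², y = 4 mm, Ī = 1877.3 mm⁴.
By symmetry the centroid is at mid-height, ȳ = 145 mm.
Transfer each piece to the horizontal centroidal axis using Ī + A·d² with d = y − 145:
  web: d = 0 mm → contributes +32 518 667 mm⁴
  top flange (beyond web): d = 141 mm → contributes +6 999 989 mm⁴
  bottom flange (beyond web): d = -141 mm → contributes +6 999 989 mm⁴
Total I = 46 518 645 mm⁴.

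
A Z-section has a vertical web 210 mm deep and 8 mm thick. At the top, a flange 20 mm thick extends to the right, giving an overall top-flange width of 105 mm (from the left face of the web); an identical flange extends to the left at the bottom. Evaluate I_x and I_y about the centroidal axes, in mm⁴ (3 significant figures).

I_x ≈ 4.13 × 10⁷ mm⁴, I_y ≈ 1.37 × 10⁷ mm⁴

Split into non-overlapping primitives; take the origin at the lower-left of the bounding box.
Web: 8 × 210, A = 1 680 mm², y = 105 mm, Ī = 6 174 000 mm⁴.
Top flange (beyond web): 97 × 20, A = 1 940 mm², y = 200 mm, Ī = 64 667 mm⁴.
Bottom flange (beyond web): 97 × 20, A = 1 940 mm², y = 10 mm, Ī = 64 667 mm⁴.
Centroid: ȳ = ΣA·y / ΣA = 105 mm.
Transfer each piece to the centroidal x-axis using Ī + A·d² with d = y − 105:
  web: d = 0 mm → contributes +6 174 000 mm⁴
  top flange (beyond web): d = 95 mm → contributes +17 573 167 mm⁴
  bottom flange (beyond web): d = -95 mm → contributes +17 573 167 mm⁴
Total I = 41 320 333 mm⁴.
For the y-axis: x̄ = 101 mm.
Repeating about the centroidal y-axis gives I_y = 13 745 453 mm⁴.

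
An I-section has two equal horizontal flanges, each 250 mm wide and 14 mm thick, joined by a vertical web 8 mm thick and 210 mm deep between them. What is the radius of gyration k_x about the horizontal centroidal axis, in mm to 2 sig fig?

k_x ≈ 100 mm

Break the section into simple shapes (no overlaps), measuring from the bottom-left corner of the bounding box.
Bottom flange: 250 × 14, A = 3 500 mm², y = 7 mm, Ī = 57 167 mm⁴.
Web: 8 × 210, A = 1 680 mm², y = 119 mm, Ī = 6 174 000 mm⁴.
Top flange: 250 × 14, A = 3 500 mm², y = 231 mm, Ī = 57 167 mm⁴.
By symmetry the centroid is at mid-height, ȳ = 119 mm.
Transfer each piece to the horizontal centroidal axis using Ī + A·d² with d = y − 119:
  bottom flange: d = -112 mm → contributes +43 961 167 mm⁴
  web: d = 0 mm → contributes +6 174 000 mm⁴
  top flange: d = 112 mm → contributes +43 961 167 mm⁴
Total I = 94 096 333 mm⁴.
Radius of gyration: k = √(I/A) = √(94 096 333 / 8 680) = 104.1 mm.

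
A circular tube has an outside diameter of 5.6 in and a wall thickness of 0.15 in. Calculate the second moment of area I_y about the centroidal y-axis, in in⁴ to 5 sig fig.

Break the section into simple shapes (no overlaps), measuring from the bottom-left corner of the bounding box.
Outer circle: ⌀5.6, A = 24.63009 in², x = 2.8 in, Ī = 48.27497 in⁴.
Bore (subtracted): ⌀5.3, A = 22.06183 in², x = 2.8 in, Ī = 38.73231 in⁴.
By symmetry the centroid is at mid-width, x̄ = 2.8 in.
All pieces are centred on the centroidal y-axis, so I = ΣĪ (holes subtracted) = 9.542661 in⁴.

I_y ≈ 9.5427 in⁴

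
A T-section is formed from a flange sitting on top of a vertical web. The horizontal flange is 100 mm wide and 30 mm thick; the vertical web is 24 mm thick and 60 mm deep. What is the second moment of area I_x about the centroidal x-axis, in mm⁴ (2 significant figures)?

I_x ≈ 2.6 × 10⁶ mm⁴

Treat the section as a set of non-overlapping primitives; coordinates are from the bounding-box lower-left.
Flange: 100 × 30, A = 3 000 mm², y = 75 mm, Ī = 225 000 mm⁴.
Web: 24 × 60, A = 1 440 mm², y = 30 mm, Ī = 432 000 mm⁴.
Centroid: ȳ = ΣA·y / ΣA = 60.41 mm.
Transfer each piece to the centroidal x-axis using Ī + A·d² with d = y − 60.41:
  flange: d = 14.59 mm → contributes +864 007 mm⁴
  web: d = -30.41 mm → contributes +1 763 264 mm⁴
Total I = 2 627 270 mm⁴.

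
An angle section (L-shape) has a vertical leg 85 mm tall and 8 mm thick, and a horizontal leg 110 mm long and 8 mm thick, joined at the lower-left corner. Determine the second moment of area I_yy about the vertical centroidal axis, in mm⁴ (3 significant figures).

I_yy ≈ 1.83 × 10⁶ mm⁴

Treat the section as a set of non-overlapping primitives; coordinates are from the bounding-box lower-left.
Vertical leg: 8 × 85, A = 680 mm², x = 4 mm, Ī = 3626.7 mm⁴.
Horizontal leg (remainder): 102 × 8, A = 816 mm², x = 59 mm, Ī = 707 472 mm⁴.
Centroid: x̄ = ΣA·x / ΣA = 34 mm.
Transfer each piece to the vertical centroidal axis using Ī + A·d² with d = x − 34:
  vertical leg: d = -30 mm → contributes +615 627 mm⁴
  horizontal leg (remainder): d = 25 mm → contributes +1 217 472 mm⁴
Total I = 1 833 099 mm⁴.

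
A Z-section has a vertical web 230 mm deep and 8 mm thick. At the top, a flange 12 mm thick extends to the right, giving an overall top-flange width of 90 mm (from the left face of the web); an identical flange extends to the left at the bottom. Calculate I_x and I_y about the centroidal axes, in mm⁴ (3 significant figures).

I_x ≈ 3.15 × 10⁷ mm⁴, I_y ≈ 5.10 × 10⁶ mm⁴

Decompose the section into non-overlapping parts with the origin at the bottom-left of its bounding rectangle.
Web: 8 × 230, A = 1 840 mm², y = 115 mm, Ī = 8 111 333 mm⁴.
Top flange (beyond web): 82 × 12, A = 984 mm², y = 224 mm, Ī = 11 808 mm⁴.
Bottom flange (beyond web): 82 × 12, A = 984 mm², y = 6 mm, Ī = 11 808 mm⁴.
Centroid: ȳ = ΣA·y / ΣA = 115 mm.
Transfer each piece to the centroidal x-axis using Ī + A·d² with d = y − 115:
  web: d = 0 mm → contributes +8 111 333 mm⁴
  top flange (beyond web): d = 109 mm → contributes +11 702 712 mm⁴
  bottom flange (beyond web): d = -109 mm → contributes +11 702 712 mm⁴
Total I = 31 516 757 mm⁴.
For the y-axis: x̄ = 86 mm.
Repeating about the centroidal y-axis gives I_y = 5 097 749 mm⁴.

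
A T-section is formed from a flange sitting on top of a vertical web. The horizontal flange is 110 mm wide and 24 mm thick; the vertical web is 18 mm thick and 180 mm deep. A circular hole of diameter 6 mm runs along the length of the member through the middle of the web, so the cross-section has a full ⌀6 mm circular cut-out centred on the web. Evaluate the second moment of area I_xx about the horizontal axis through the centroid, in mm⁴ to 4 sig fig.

I_xx ≈ 2.395 × 10⁷ mm⁴

Split into non-overlapping primitives; take the origin at the lower-left of the bounding box.
Flange: 110 × 24, A = 2 640 mm², y = 192 mm, Ī = 126 720 mm⁴.
Web: 18 × 180, A = 3 240 mm², y = 90 mm, Ī = 8 748 000 mm⁴.
Hole (subtracted): ⌀6, A = 28.2743 mm², y = 90 mm, Ī = 63.6173 mm⁴.
Centroid: ȳ = ΣA·y / ΣA = 136.017 mm.
Transfer each piece to the horizontal axis through the centroid using Ī + A·d² with d = y − 136.017:
  flange: d = 55.9828 mm → contributes +8 400 677 mm⁴
  web: d = -46.0172 mm → contributes +15 608 966 mm⁴
  hole: d = -46.0172 mm → contributes −59936.8 mm⁴
Total I = 23 949 706 mm⁴.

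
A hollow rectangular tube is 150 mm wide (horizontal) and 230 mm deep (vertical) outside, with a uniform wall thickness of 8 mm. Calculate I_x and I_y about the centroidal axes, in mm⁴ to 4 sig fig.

Break the section into simple shapes (no overlaps), measuring from the bottom-left corner of the bounding box.
Outer rectangle: 150 × 230, A = 34 500 mm², y = 115 mm, Ī = 152 087 500 mm⁴.
Inner void (subtracted): 134 × 214, A = 28 676 mm², y = 115 mm, Ī = 109 437 175 mm⁴.
By symmetry the centroid is at mid-height, ȳ = 115 mm.
All pieces are centred on the centroidal x-axis, so I = ΣĪ (holes subtracted) = 42 650 325 mm⁴.
Repeating about the centroidal y-axis gives I_y = 21 778 645 mm⁴.

I_x ≈ 4.265 × 10⁷ mm⁴, I_y ≈ 2.178 × 10⁷ mm⁴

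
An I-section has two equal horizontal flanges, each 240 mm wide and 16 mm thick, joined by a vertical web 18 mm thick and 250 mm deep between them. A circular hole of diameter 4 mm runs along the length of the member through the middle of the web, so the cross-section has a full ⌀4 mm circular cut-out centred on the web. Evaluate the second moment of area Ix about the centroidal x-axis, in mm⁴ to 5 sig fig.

Ix ≈ 1.5945 × 10⁸ mm⁴

Treat the section as a set of non-overlapping primitives; coordinates are from the bounding-box lower-left.
Bottom flange: 240 × 16, A = 3 840 mm², y = 8 mm, Ī = 81 920 mm⁴.
Web: 18 × 250, A = 4 500 mm², y = 141 mm, Ī = 23 437 500 mm⁴.
Top flange: 240 × 16, A = 3 840 mm², y = 274 mm, Ī = 81 920 mm⁴.
Hole (subtracted): ⌀4, A = 12.56637 mm², y = 141 mm, Ī = 12.56637 mm⁴.
By symmetry the centroid is at mid-height, ȳ = 141 mm.
Transfer each piece to the centroidal x-axis using Ī + A·d² with d = y − 141:
  bottom flange: d = -133 mm → contributes +68 007 680 mm⁴
  web: d = 0 mm → contributes +23 437 500 mm⁴
  top flange: d = 133 mm → contributes +68 007 680 mm⁴
  hole: d = 0 mm → contributes −12.56637 mm⁴
Total I = 159 452 847 mm⁴.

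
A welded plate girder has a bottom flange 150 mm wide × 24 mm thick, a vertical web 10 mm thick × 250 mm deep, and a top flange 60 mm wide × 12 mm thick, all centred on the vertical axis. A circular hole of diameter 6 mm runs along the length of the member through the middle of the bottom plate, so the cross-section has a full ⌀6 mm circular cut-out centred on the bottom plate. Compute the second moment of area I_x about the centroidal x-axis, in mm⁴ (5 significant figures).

Split into non-overlapping primitives; take the origin at the lower-left of the bounding box.
Bottom plate: 150 × 24, A = 3 600 mm², y = 12 mm, Ī = 172 800 mm⁴.
Web plate: 10 × 250, A = 2 500 mm², y = 149 mm, Ī = 13 020 833 mm⁴.
Top plate: 60 × 12, A = 720 mm², y = 280 mm, Ī = 8 640 mm⁴.
Hole (subtracted): ⌀6, A = 28.27433 mm², y = 12 mm, Ī = 63.61725 mm⁴.
Centroid: ȳ = ΣA·y / ΣA = 90.84005 mm.
Transfer each piece to the centroidal x-axis using Ī + A·d² with d = y − 90.84005:
  bottom plate: d = -78.84005 mm → contributes +22 549 513 mm⁴
  web plate: d = 58.15995 mm → contributes +21 477 282 mm⁴
  top plate: d = 189.1599 mm → contributes +25 771 310 mm⁴
  hole: d = -78.84005 mm → contributes −175809.9 mm⁴
Total I = 69 622 296 mm⁴.

I_x ≈ 6.9622 × 10⁷ mm⁴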